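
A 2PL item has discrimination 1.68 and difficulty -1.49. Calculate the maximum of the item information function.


For 2PL, max info at theta = b = -1.49
I_max = a^2 / 4 = 1.68^2 / 4
= 2.8224 / 4
I_max = 0.7056

0.7056


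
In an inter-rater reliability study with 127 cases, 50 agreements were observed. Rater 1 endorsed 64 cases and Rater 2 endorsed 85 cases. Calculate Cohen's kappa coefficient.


P_o = 50/127 = 0.393701
P_e = (64*85 + 63*42) / 16129 = 0.501333
kappa = (P_o - P_e) / (1 - P_e)
kappa = (0.393701 - 0.501333) / (1 - 0.501333)
kappa = -0.2158

-0.2158


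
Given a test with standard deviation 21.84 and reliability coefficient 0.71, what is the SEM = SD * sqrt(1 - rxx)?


SEM = SD * sqrt(1 - rxx)
SEM = 21.84 * sqrt(1 - 0.71)
SEM = 21.84 * sqrt(0.29) = 21.84 * 0.538516
SEM = 11.7612

11.7612


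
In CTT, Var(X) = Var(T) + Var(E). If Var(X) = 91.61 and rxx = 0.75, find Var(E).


var_true = rxx * var_obs = 0.75 * 91.61 = 68.7075
var_error = var_obs - var_true
var_error = 91.61 - 68.7075
var_error = 22.9025

22.9025


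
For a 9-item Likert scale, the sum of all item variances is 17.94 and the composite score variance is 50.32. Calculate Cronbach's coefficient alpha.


alpha = (k/(k-1)) * (1 - sum(si^2)/s_total^2)
= (9/8) * (1 - 17.94/50.32)
alpha = 0.7239

0.7239


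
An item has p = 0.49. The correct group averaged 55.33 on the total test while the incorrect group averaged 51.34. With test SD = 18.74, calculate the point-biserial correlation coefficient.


q = 1 - p = 0.51
rpb = ((M1 - M0) / SD) * sqrt(p * q)
rpb = ((55.33 - 51.34) / 18.74) * sqrt(0.49 * 0.51)
rpb = 0.1064

0.1064


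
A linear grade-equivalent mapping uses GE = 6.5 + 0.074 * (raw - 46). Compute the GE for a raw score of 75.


raw - median = 75 - 46 = 29
slope * diff = 0.074 * 29 = 2.146
GE = 6.5 + 2.146
GE = 8.646

8.646


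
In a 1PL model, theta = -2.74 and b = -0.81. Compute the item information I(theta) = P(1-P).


P = 1/(1+exp(-(-2.74--0.81))) = 0.1268
I = P*(1-P) = 0.1268 * 0.8732
I = 0.1107

0.1107


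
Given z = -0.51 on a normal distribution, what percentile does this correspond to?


CDF(z) = 0.5 * (1 + erf(z/sqrt(2)))
erf(-0.3606) = -0.3899
CDF = 0.305
Percentile rank = 0.305 * 100 = 30.5

30.5


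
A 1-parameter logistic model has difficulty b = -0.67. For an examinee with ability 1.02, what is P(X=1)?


theta - b = 1.02 - -0.67 = 1.69
exp(-(theta - b)) = exp(-1.69) = 0.1845
P = 1 / (1 + 0.1845)
P = 0.8442

0.8442


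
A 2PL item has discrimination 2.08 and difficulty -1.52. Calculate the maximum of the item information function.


For 2PL, max info at theta = b = -1.52
I_max = a^2 / 4 = 2.08^2 / 4
= 4.3264 / 4
I_max = 1.0816

1.0816


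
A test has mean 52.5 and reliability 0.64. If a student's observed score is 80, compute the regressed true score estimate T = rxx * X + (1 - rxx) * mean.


T_est = rxx * X + (1 - rxx) * mean
T_est = 0.64 * 80 + 0.36 * 52.5
T_est = 51.2 + 18.9
T_est = 70.1

70.1


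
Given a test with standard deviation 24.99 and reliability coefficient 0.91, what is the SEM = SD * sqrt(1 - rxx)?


SEM = SD * sqrt(1 - rxx)
SEM = 24.99 * sqrt(1 - 0.91)
SEM = 24.99 * sqrt(0.09) = 24.99 * 0.3
SEM = 7.497

7.497


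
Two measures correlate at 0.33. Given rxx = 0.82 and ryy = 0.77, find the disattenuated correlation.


r_corrected = rxy / sqrt(rxx * ryy)
= 0.33 / sqrt(0.82 * 0.77)
= 0.33 / sqrt(0.6314)
= 0.33 / 0.794607
r_corrected = 0.4153

0.4153


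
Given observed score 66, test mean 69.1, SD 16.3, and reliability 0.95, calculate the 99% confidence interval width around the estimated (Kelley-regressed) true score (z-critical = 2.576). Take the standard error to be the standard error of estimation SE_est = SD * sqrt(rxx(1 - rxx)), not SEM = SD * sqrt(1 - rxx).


True score estimate = 0.95*66 + 0.05*69.1 = 66.155
SE_est = SD * sqrt(rxx * (1 - rxx)) = 16.3 * sqrt(0.95 * 0.05) = 16.3 * sqrt(0.0475) = 3.552503
CI = T_est +/- z * SE_est, so width = 2 * z * SE_est = 2 * 2.576 * 3.552503
Width = 18.3025

18.3025


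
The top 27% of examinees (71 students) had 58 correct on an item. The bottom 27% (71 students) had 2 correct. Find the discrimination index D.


p_upper = 58/71 = 0.8169
p_lower = 2/71 = 0.0282
D = 0.8169 - 0.0282 = 0.7887

0.7887


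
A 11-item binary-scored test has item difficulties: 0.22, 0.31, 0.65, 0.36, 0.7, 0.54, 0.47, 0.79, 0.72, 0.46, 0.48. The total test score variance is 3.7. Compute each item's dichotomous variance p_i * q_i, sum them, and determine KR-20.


For each item, compute p_i * q_i:
  Item 1: 0.22 * 0.78 = 0.1716
  Item 2: 0.31 * 0.69 = 0.2139
  Item 3: 0.65 * 0.35 = 0.2275
  Item 4: 0.36 * 0.64 = 0.2304
  Item 5: 0.7 * 0.3 = 0.21
  Item 6: 0.54 * 0.46 = 0.2484
  Item 7: 0.47 * 0.53 = 0.2491
  Item 8: 0.79 * 0.21 = 0.1659
  Item 9: 0.72 * 0.28 = 0.2016
  Item 10: 0.46 * 0.54 = 0.2484
  Item 11: 0.48 * 0.52 = 0.2496
Sum(p_i * q_i) = 0.1716 + 0.2139 + 0.2275 + 0.2304 + 0.21 + 0.2484 + 0.2491 + 0.1659 + 0.2016 + 0.2484 + 0.2496 = 2.4164
KR-20 = (k/(k-1)) * (1 - Sum(p_i*q_i) / Var_total)
= (11/10) * (1 - 2.4164/3.7)
= 1.1 * 0.3469
KR-20 = 0.3816

0.3816


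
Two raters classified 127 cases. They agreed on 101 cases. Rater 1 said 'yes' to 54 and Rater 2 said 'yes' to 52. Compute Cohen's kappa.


P_o = 101/127 = 0.795276
P_e = (54*52 + 73*75) / 16129 = 0.513547
kappa = (P_o - P_e) / (1 - P_e)
kappa = (0.795276 - 0.513547) / (1 - 0.513547)
kappa = 0.5791

0.5791


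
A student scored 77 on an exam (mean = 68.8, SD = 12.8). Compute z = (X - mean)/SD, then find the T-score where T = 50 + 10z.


z = (X - mean) / SD = (77 - 68.8) / 12.8
z = 8.2 / 12.8
z = 0.6406
T-score = T = 50 + 10z
Carry z at full precision (z = 8.2 / 12.8) into the conversion:
T-score = 50 + 10 * (8.2 / 12.8) = 50 + 82 / 12.8
T-score = 50 + 6.4062
T-score = 56.4062

56.4062


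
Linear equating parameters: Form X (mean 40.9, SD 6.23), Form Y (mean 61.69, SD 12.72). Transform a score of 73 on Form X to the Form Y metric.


slope = SD_Y / SD_X = 12.72 / 6.23 ~ 2.0417
intercept = mean_Y - slope * mean_X = 61.69 - (12.72 / 6.23) * 40.9 ~ -21.8169
Y = slope * X + intercept. To avoid rounding drift from the rounded slope/intercept, evaluate the equivalent form Y = mean_Y + SD_Y * (X - mean_X) / SD_X at full precision:
Y = 61.69 + 12.72 * (73 - 40.9) / 6.23
Y = 61.69 + 12.72 * 32.1 / 6.23
Y = 61.69 + 408.312 / 6.23
Y = 61.69 + 65.5396
Y = 127.2296

127.2296


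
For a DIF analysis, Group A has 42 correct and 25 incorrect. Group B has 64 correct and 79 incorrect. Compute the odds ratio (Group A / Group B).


Odds_A = 42/25 = 1.68
Odds_B = 64/79 = 0.8101
OR = Odds_A / Odds_B = 1.68 / 0.8101
Exactly, OR = (42 * 79) / (25 * 64) = 3318 / 1600
OR = 2.0737

2.0737


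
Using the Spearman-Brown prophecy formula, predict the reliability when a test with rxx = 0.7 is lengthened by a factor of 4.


r_new = (n * rxx) / (1 + (n-1) * rxx)
r_new = (4 * 0.7) / (1 + 3 * 0.7)
r_new = 2.8 / 3.1
r_new = 0.9032

0.9032


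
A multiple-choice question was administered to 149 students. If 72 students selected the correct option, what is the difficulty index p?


Item difficulty p = number correct / total examinees
p = 72 / 149
p = 0.4832

0.4832


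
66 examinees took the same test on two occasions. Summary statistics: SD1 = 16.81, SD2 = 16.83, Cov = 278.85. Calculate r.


r = cov(X,Y) / (SD_X * SD_Y)
r = 278.85 / (16.81 * 16.83)
r = 278.85 / 282.9123
r = 0.9856

0.9856


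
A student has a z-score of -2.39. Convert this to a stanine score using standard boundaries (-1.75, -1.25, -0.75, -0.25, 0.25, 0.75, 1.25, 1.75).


Stanine boundaries: [-1.75, -1.25, -0.75, -0.25, 0.25, 0.75, 1.25, 1.75]
z = -2.39
Check each boundary:
  z < -1.75
  z < -1.25
  z < -0.75
  z < -0.25
  z < 0.25
  z < 0.75
  z < 1.25
  z < 1.75
Highest qualifying boundary gives stanine = 1

1


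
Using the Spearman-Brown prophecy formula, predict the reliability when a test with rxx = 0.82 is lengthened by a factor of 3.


r_new = (n * rxx) / (1 + (n-1) * rxx)
r_new = (3 * 0.82) / (1 + 2 * 0.82)
r_new = 2.46 / 2.64
r_new = 0.9318

0.9318


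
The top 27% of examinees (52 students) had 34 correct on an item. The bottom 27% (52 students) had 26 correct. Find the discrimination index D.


p_upper = 34/52 = 0.6538
p_lower = 26/52 = 0.5
D = 0.6538 - 0.5 = 0.1538

0.1538


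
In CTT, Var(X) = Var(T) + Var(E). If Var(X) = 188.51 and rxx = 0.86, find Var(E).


var_true = rxx * var_obs = 0.86 * 188.51 = 162.1186
var_error = var_obs - var_true
var_error = 188.51 - 162.1186
var_error = 26.3914

26.3914


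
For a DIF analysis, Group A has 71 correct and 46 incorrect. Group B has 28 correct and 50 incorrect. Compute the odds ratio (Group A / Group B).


Odds_A = 71/46 = 1.5435
Odds_B = 28/50 = 0.56
OR = Odds_A / Odds_B = 1.5435 / 0.56
Exactly, OR = (71 * 50) / (46 * 28) = 3550 / 1288
OR = 2.7562

2.7562


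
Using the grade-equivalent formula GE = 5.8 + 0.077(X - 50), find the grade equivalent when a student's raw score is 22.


raw - median = 22 - 50 = -28
slope * diff = 0.077 * -28 = -2.156
GE = 5.8 + -2.156
GE = 3.644

3.644


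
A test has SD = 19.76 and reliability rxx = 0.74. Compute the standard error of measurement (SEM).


SEM = SD * sqrt(1 - rxx)
SEM = 19.76 * sqrt(1 - 0.74)
SEM = 19.76 * sqrt(0.26) = 19.76 * 0.509902
SEM = 10.0757

10.0757


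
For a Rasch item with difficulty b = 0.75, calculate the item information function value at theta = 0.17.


P = 1/(1+exp(-(0.17-0.75))) = 0.3589
I = P*(1-P) = 0.3589 * 0.6411
I = 0.2301

0.2301


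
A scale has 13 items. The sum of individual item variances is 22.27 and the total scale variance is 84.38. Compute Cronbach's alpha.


alpha = (k/(k-1)) * (1 - sum(si^2)/s_total^2)
= (13/12) * (1 - 22.27/84.38)
alpha = 0.7974

0.7974


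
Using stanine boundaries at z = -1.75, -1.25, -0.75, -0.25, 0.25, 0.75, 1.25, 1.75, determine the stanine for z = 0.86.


Stanine boundaries: [-1.75, -1.25, -0.75, -0.25, 0.25, 0.75, 1.25, 1.75]
z = 0.86
Check each boundary:
  z >= -1.75 -> could be stanine 2
  z >= -1.25 -> could be stanine 3
  z >= -0.75 -> could be stanine 4
  z >= -0.25 -> could be stanine 5
  z >= 0.25 -> could be stanine 6
  z >= 0.75 -> could be stanine 7
  z < 1.25
  z < 1.75
Highest qualifying boundary gives stanine = 7

7


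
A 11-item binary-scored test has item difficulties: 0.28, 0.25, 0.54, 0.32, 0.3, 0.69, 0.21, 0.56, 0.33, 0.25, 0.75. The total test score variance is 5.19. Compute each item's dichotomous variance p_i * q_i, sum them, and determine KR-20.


For each item, compute p_i * q_i:
  Item 1: 0.28 * 0.72 = 0.2016
  Item 2: 0.25 * 0.75 = 0.1875
  Item 3: 0.54 * 0.46 = 0.2484
  Item 4: 0.32 * 0.68 = 0.2176
  Item 5: 0.3 * 0.7 = 0.21
  Item 6: 0.69 * 0.31 = 0.2139
  Item 7: 0.21 * 0.79 = 0.1659
  Item 8: 0.56 * 0.44 = 0.2464
  Item 9: 0.33 * 0.67 = 0.2211
  Item 10: 0.25 * 0.75 = 0.1875
  Item 11: 0.75 * 0.25 = 0.1875
Sum(p_i * q_i) = 0.2016 + 0.1875 + 0.2484 + 0.2176 + 0.21 + 0.2139 + 0.1659 + 0.2464 + 0.2211 + 0.1875 + 0.1875 = 2.2874
KR-20 = (k/(k-1)) * (1 - Sum(p_i*q_i) / Var_total)
= (11/10) * (1 - 2.2874/5.19)
= 1.1 * 0.5593
KR-20 = 0.6152

0.6152


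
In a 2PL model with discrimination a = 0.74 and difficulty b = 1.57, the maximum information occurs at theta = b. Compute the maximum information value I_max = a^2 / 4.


For 2PL, max info at theta = b = 1.57
I_max = a^2 / 4 = 0.74^2 / 4
= 0.5476 / 4
I_max = 0.1369

0.1369


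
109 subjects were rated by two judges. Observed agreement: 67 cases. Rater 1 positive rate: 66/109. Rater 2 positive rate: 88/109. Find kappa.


P_o = 67/109 = 0.614679
P_e = (66*88 + 43*21) / 11881 = 0.564851
kappa = (P_o - P_e) / (1 - P_e)
kappa = (0.614679 - 0.564851) / (1 - 0.564851)
kappa = 0.1145

0.1145


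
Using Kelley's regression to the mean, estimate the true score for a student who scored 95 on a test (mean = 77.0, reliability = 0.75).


T_est = rxx * X + (1 - rxx) * mean
T_est = 0.75 * 95 + 0.25 * 77.0
T_est = 71.25 + 19.25
T_est = 90.5

90.5


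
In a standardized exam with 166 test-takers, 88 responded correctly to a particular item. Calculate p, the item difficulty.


Item difficulty p = number correct / total examinees
p = 88 / 166
p = 0.5301

0.5301


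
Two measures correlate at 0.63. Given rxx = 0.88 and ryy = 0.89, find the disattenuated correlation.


r_corrected = rxy / sqrt(rxx * ryy)
= 0.63 / sqrt(0.88 * 0.89)
= 0.63 / sqrt(0.7832)
= 0.63 / 0.884986
r_corrected = 0.7119

0.7119


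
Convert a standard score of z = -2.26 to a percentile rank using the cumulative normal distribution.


CDF(z) = 0.5 * (1 + erf(z/sqrt(2)))
erf(-1.5981) = -0.9762
CDF = 0.0119
Percentile rank = 0.0119 * 100 = 1.19

1.19


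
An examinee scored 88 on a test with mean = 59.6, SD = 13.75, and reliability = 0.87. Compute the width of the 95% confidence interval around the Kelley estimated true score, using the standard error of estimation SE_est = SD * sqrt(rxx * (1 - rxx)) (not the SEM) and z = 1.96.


True score estimate = 0.87*88 + 0.13*59.6 = 84.308
SE_est = SD * sqrt(rxx * (1 - rxx)) = 13.75 * sqrt(0.87 * 0.13) = 13.75 * sqrt(0.1131) = 4.624172
CI = T_est +/- z * SE_est, so width = 2 * z * SE_est = 2 * 1.96 * 4.624172
Width = 18.1268

18.1268


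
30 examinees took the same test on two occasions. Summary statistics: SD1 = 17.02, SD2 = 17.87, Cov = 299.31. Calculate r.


r = cov(X,Y) / (SD_X * SD_Y)
r = 299.31 / (17.02 * 17.87)
r = 299.31 / 304.1474
r = 0.9841

0.9841


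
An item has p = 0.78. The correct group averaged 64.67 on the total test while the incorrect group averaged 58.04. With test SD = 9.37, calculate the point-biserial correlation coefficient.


q = 1 - p = 0.22
rpb = ((M1 - M0) / SD) * sqrt(p * q)
rpb = ((64.67 - 58.04) / 9.37) * sqrt(0.78 * 0.22)
rpb = 0.2931

0.2931


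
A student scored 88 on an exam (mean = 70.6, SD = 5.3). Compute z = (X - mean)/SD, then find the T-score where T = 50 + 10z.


z = (X - mean) / SD = (88 - 70.6) / 5.3
z = 17.4 / 5.3
z = 3.283
T-score = T = 50 + 10z
Carry z at full precision (z = 17.4 / 5.3) into the conversion:
T-score = 50 + 10 * (17.4 / 5.3) = 50 + 174 / 5.3
T-score = 50 + 32.8302
T-score = 82.8302

82.8302


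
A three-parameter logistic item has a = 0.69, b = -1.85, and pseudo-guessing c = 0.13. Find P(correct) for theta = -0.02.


logit = 0.69*(-0.02 - -1.85) = 1.2627
P* = 1/(1 + exp(-1.2627)) = 0.7795
P = 0.13 + (1 - 0.13) * 0.7795
P = 0.8082

0.8082


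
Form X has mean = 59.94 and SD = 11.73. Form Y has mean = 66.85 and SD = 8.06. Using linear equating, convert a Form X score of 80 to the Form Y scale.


slope = SD_Y / SD_X = 8.06 / 11.73 ~ 0.6871
intercept = mean_Y - slope * mean_X = 66.85 - (8.06 / 11.73) * 59.94 ~ 25.6636
Y = slope * X + intercept. To avoid rounding drift from the rounded slope/intercept, evaluate the equivalent form Y = mean_Y + SD_Y * (X - mean_X) / SD_X at full precision:
Y = 66.85 + 8.06 * (80 - 59.94) / 11.73
Y = 66.85 + 8.06 * 20.06 / 11.73
Y = 66.85 + 161.6836 / 11.73
Y = 66.85 + 13.7838
Y = 80.6338

80.6338


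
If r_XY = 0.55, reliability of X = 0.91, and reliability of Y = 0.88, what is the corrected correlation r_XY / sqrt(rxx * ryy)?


r_corrected = rxy / sqrt(rxx * ryy)
= 0.55 / sqrt(0.91 * 0.88)
= 0.55 / sqrt(0.8008)
= 0.55 / 0.894874
r_corrected = 0.6146

0.6146


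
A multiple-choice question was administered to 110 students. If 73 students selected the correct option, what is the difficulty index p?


Item difficulty p = number correct / total examinees
p = 73 / 110
p = 0.6636

0.6636


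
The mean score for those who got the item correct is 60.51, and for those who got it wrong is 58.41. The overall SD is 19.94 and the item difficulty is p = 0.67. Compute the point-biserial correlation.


q = 1 - p = 0.33
rpb = ((M1 - M0) / SD) * sqrt(p * q)
rpb = ((60.51 - 58.41) / 19.94) * sqrt(0.67 * 0.33)
rpb = 0.0495

0.0495


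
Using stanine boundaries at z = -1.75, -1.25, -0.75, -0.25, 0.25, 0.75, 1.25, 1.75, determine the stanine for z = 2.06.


Stanine boundaries: [-1.75, -1.25, -0.75, -0.25, 0.25, 0.75, 1.25, 1.75]
z = 2.06
Check each boundary:
  z >= -1.75 -> could be stanine 2
  z >= -1.25 -> could be stanine 3
  z >= -0.75 -> could be stanine 4
  z >= -0.25 -> could be stanine 5
  z >= 0.25 -> could be stanine 6
  z >= 0.75 -> could be stanine 7
  z >= 1.25 -> could be stanine 8
  z >= 1.75 -> could be stanine 9
Highest qualifying boundary gives stanine = 9

9


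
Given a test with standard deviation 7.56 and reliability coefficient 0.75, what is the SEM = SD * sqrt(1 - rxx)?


SEM = SD * sqrt(1 - rxx)
SEM = 7.56 * sqrt(1 - 0.75)
SEM = 7.56 * sqrt(0.25) = 7.56 * 0.5
SEM = 3.78

3.78


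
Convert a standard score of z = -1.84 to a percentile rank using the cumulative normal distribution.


CDF(z) = 0.5 * (1 + erf(z/sqrt(2)))
erf(-1.3011) = -0.9342
CDF = 0.0329
Percentile rank = 0.0329 * 100 = 3.29

3.29


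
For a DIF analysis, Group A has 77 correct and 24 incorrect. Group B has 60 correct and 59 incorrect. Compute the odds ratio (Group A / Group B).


Odds_A = 77/24 = 3.2083
Odds_B = 60/59 = 1.0169
OR = Odds_A / Odds_B = 3.2083 / 1.0169
Exactly, OR = (77 * 59) / (24 * 60) = 4543 / 1440
OR = 3.1549

3.1549


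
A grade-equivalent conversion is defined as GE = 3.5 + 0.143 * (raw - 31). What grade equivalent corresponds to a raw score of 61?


raw - median = 61 - 31 = 30
slope * diff = 0.143 * 30 = 4.29
GE = 3.5 + 4.29
GE = 7.79

7.79


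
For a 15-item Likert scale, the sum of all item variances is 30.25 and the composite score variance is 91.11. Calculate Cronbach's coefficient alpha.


alpha = (k/(k-1)) * (1 - sum(si^2)/s_total^2)
= (15/14) * (1 - 30.25/91.11)
alpha = 0.7157

0.7157


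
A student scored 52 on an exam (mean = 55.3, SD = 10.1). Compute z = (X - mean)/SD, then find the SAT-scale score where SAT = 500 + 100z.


z = (X - mean) / SD = (52 - 55.3) / 10.1
z = -3.3 / 10.1
z = -0.3267
SAT-scale = SAT = 500 + 100z
Carry z at full precision (z = -3.3 / 10.1) into the conversion:
SAT-scale = 500 + 100 * (-3.3 / 10.1) = 500 + -330 / 10.1
SAT-scale = 500 + -32.6733
SAT-scale = 467.3267

467.3267


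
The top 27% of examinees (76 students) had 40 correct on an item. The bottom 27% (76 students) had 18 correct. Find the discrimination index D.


p_upper = 40/76 = 0.5263
p_lower = 18/76 = 0.2368
D = 0.5263 - 0.2368 = 0.2895

0.2895


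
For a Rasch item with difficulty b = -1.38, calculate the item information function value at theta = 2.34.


P = 1/(1+exp(-(2.34--1.38))) = 0.9763
I = P*(1-P) = 0.9763 * 0.0237
I = 0.0231

0.0231


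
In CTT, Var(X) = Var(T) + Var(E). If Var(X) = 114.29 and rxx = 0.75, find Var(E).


var_true = rxx * var_obs = 0.75 * 114.29 = 85.7175
var_error = var_obs - var_true
var_error = 114.29 - 85.7175
var_error = 28.5725

28.5725


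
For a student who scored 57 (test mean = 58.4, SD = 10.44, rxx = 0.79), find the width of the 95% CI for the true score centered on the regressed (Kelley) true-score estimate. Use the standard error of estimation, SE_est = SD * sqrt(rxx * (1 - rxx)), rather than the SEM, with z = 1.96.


True score estimate = 0.79*57 + 0.21*58.4 = 57.294
SE_est = SD * sqrt(rxx * (1 - rxx)) = 10.44 * sqrt(0.79 * 0.21) = 10.44 * sqrt(0.1659) = 4.252298
CI = T_est +/- z * SE_est, so width = 2 * z * SE_est = 2 * 1.96 * 4.252298
Width = 16.669

16.669


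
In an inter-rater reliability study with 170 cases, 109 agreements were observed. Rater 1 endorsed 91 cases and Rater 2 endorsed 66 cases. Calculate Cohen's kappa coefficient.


P_o = 109/170 = 0.641176
P_e = (91*66 + 79*104) / 28900 = 0.492111
kappa = (P_o - P_e) / (1 - P_e)
kappa = (0.641176 - 0.492111) / (1 - 0.492111)
kappa = 0.2935

0.2935


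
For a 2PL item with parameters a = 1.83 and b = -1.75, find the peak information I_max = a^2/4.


For 2PL, max info at theta = b = -1.75
I_max = a^2 / 4 = 1.83^2 / 4
= 3.3489 / 4
I_max = 0.8372

0.8372


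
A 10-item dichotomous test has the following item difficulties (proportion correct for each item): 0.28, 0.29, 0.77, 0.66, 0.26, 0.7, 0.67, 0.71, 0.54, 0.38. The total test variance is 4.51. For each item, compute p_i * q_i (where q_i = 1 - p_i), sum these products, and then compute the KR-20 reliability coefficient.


For each item, compute p_i * q_i:
  Item 1: 0.28 * 0.72 = 0.2016
  Item 2: 0.29 * 0.71 = 0.2059
  Item 3: 0.77 * 0.23 = 0.1771
  Item 4: 0.66 * 0.34 = 0.2244
  Item 5: 0.26 * 0.74 = 0.1924
  Item 6: 0.7 * 0.3 = 0.21
  Item 7: 0.67 * 0.33 = 0.2211
  Item 8: 0.71 * 0.29 = 0.2059
  Item 9: 0.54 * 0.46 = 0.2484
  Item 10: 0.38 * 0.62 = 0.2356
Sum(p_i * q_i) = 0.2016 + 0.2059 + 0.1771 + 0.2244 + 0.1924 + 0.21 + 0.2211 + 0.2059 + 0.2484 + 0.2356 = 2.1224
KR-20 = (k/(k-1)) * (1 - Sum(p_i*q_i) / Var_total)
= (10/9) * (1 - 2.1224/4.51)
= 1.1111 * 0.5294
KR-20 = 0.5882

0.5882


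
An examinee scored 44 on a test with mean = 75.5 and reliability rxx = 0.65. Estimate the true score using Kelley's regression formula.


T_est = rxx * X + (1 - rxx) * mean
T_est = 0.65 * 44 + 0.35 * 75.5
T_est = 28.6 + 26.425
T_est = 55.025

55.025


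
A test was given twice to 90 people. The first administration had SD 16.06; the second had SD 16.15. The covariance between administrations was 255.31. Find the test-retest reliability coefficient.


r = cov(X,Y) / (SD_X * SD_Y)
r = 255.31 / (16.06 * 16.15)
r = 255.31 / 259.369
r = 0.9844

0.9844


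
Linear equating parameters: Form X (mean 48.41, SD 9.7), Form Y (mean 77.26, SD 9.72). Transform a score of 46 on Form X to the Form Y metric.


slope = SD_Y / SD_X = 9.72 / 9.7 ~ 1.0021
intercept = mean_Y - slope * mean_X = 77.26 - (9.72 / 9.7) * 48.41 ~ 28.7502
Y = slope * X + intercept. To avoid rounding drift from the rounded slope/intercept, evaluate the equivalent form Y = mean_Y + SD_Y * (X - mean_X) / SD_X at full precision:
Y = 77.26 + 9.72 * (46 - 48.41) / 9.7
Y = 77.26 - 9.72 * 2.41 / 9.7
Y = 77.26 - 23.4252 / 9.7
Y = 77.26 - 2.415
Y = 74.845

74.845


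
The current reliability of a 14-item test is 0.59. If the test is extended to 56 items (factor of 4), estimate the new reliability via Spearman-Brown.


r_new = (n * rxx) / (1 + (n-1) * rxx)
r_new = (4 * 0.59) / (1 + 3 * 0.59)
r_new = 2.36 / 2.77
r_new = 0.852

0.852


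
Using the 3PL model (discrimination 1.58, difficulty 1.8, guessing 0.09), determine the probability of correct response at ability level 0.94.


logit = 1.58*(0.94 - 1.8) = -1.3588
P* = 1/(1 + exp(--1.3588)) = 0.2044
P = 0.09 + (1 - 0.09) * 0.2044
P = 0.276

0.276


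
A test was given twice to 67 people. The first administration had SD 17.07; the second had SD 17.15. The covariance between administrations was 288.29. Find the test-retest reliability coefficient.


r = cov(X,Y) / (SD_X * SD_Y)
r = 288.29 / (17.07 * 17.15)
r = 288.29 / 292.7505
r = 0.9848

0.9848


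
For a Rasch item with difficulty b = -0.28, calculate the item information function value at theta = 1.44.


P = 1/(1+exp(-(1.44--0.28))) = 0.8481
I = P*(1-P) = 0.8481 * 0.1519
I = 0.1288

0.1288


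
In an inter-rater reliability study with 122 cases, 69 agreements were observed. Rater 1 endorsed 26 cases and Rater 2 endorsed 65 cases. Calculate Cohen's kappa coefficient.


P_o = 69/122 = 0.565574
P_e = (26*65 + 96*57) / 14884 = 0.481188
kappa = (P_o - P_e) / (1 - P_e)
kappa = (0.565574 - 0.481188) / (1 - 0.481188)
kappa = 0.1627

0.1627


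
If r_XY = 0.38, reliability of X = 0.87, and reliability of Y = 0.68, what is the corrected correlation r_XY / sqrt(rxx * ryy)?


r_corrected = rxy / sqrt(rxx * ryy)
= 0.38 / sqrt(0.87 * 0.68)
= 0.38 / sqrt(0.5916)
= 0.38 / 0.769155
r_corrected = 0.494

0.494


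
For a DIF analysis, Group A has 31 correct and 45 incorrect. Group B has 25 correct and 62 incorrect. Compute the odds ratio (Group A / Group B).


Odds_A = 31/45 = 0.6889
Odds_B = 25/62 = 0.4032
OR = Odds_A / Odds_B = 0.6889 / 0.4032
Exactly, OR = (31 * 62) / (45 * 25) = 1922 / 1125
OR = 1.7084

1.7084


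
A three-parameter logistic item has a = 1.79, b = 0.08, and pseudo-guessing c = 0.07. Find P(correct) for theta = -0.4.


logit = 1.79*(-0.4 - 0.08) = -0.8592
P* = 1/(1 + exp(--0.8592)) = 0.2975
P = 0.07 + (1 - 0.07) * 0.2975
P = 0.3467

0.3467


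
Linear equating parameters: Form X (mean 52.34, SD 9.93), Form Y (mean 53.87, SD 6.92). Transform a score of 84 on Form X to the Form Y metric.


slope = SD_Y / SD_X = 6.92 / 9.93 ~ 0.6969
intercept = mean_Y - slope * mean_X = 53.87 - (6.92 / 9.93) * 52.34 ~ 17.3954
Y = slope * X + intercept. To avoid rounding drift from the rounded slope/intercept, evaluate the equivalent form Y = mean_Y + SD_Y * (X - mean_X) / SD_X at full precision:
Y = 53.87 + 6.92 * (84 - 52.34) / 9.93
Y = 53.87 + 6.92 * 31.66 / 9.93
Y = 53.87 + 219.0872 / 9.93
Y = 53.87 + 22.0632
Y = 75.9332

75.9332


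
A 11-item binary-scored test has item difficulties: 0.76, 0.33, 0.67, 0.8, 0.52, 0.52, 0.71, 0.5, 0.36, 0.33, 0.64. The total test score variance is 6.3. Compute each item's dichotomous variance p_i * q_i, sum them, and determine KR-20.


For each item, compute p_i * q_i:
  Item 1: 0.76 * 0.24 = 0.1824
  Item 2: 0.33 * 0.67 = 0.2211
  Item 3: 0.67 * 0.33 = 0.2211
  Item 4: 0.8 * 0.2 = 0.16
  Item 5: 0.52 * 0.48 = 0.2496
  Item 6: 0.52 * 0.48 = 0.2496
  Item 7: 0.71 * 0.29 = 0.2059
  Item 8: 0.5 * 0.5 = 0.25
  Item 9: 0.36 * 0.64 = 0.2304
  Item 10: 0.33 * 0.67 = 0.2211
  Item 11: 0.64 * 0.36 = 0.2304
Sum(p_i * q_i) = 0.1824 + 0.2211 + 0.2211 + 0.16 + 0.2496 + 0.2496 + 0.2059 + 0.25 + 0.2304 + 0.2211 + 0.2304 = 2.4216
KR-20 = (k/(k-1)) * (1 - Sum(p_i*q_i) / Var_total)
= (11/10) * (1 - 2.4216/6.3)
= 1.1 * 0.6156
KR-20 = 0.6772

0.6772


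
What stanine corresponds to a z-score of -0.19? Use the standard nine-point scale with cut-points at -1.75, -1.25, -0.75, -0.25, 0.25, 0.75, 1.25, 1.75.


Stanine boundaries: [-1.75, -1.25, -0.75, -0.25, 0.25, 0.75, 1.25, 1.75]
z = -0.19
Check each boundary:
  z >= -1.75 -> could be stanine 2
  z >= -1.25 -> could be stanine 3
  z >= -0.75 -> could be stanine 4
  z >= -0.25 -> could be stanine 5
  z < 0.25
  z < 0.75
  z < 1.25
  z < 1.75
Highest qualifying boundary gives stanine = 5

5


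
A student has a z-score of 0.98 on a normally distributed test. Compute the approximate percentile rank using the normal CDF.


CDF(z) = 0.5 * (1 + erf(z/sqrt(2)))
erf(0.693) = 0.6729
CDF = 0.8365
Percentile rank = 0.8365 * 100 = 83.65

83.65


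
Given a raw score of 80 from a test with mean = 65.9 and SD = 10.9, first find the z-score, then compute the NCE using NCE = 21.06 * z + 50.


z = (X - mean) / SD = (80 - 65.9) / 10.9
z = 14.1 / 10.9
z = 1.2936
NCE = NCE = 21.06z + 50
Carry z at full precision (z = 14.1 / 10.9) into the conversion:
NCE = 21.06 * (14.1 / 10.9) + 50 = 296.946 / 10.9 + 50
NCE = 27.2428 + 50
NCE = 77.2428

77.2428


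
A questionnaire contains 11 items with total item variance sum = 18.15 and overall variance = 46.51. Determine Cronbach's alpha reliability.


alpha = (k/(k-1)) * (1 - sum(si^2)/s_total^2)
= (11/10) * (1 - 18.15/46.51)
alpha = 0.6707

0.6707


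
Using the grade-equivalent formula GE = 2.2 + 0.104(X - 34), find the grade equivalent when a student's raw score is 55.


raw - median = 55 - 34 = 21
slope * diff = 0.104 * 21 = 2.184
GE = 2.2 + 2.184
GE = 4.384

4.384


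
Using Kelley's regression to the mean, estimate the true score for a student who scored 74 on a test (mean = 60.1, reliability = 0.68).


T_est = rxx * X + (1 - rxx) * mean
T_est = 0.68 * 74 + 0.32 * 60.1
T_est = 50.32 + 19.232
T_est = 69.552

69.552


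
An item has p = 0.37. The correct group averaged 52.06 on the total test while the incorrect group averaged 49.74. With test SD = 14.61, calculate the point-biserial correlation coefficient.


q = 1 - p = 0.63
rpb = ((M1 - M0) / SD) * sqrt(p * q)
rpb = ((52.06 - 49.74) / 14.61) * sqrt(0.37 * 0.63)
rpb = 0.0767

0.0767


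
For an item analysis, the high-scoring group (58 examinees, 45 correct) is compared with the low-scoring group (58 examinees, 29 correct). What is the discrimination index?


p_upper = 45/58 = 0.7759
p_lower = 29/58 = 0.5
D = 0.7759 - 0.5 = 0.2759

0.2759


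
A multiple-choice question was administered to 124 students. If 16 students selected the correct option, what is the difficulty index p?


Item difficulty p = number correct / total examinees
p = 16 / 124
p = 0.129

0.129


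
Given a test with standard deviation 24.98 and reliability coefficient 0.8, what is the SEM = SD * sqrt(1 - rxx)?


SEM = SD * sqrt(1 - rxx)
SEM = 24.98 * sqrt(1 - 0.8)
SEM = 24.98 * sqrt(0.2) = 24.98 * 0.447214
SEM = 11.1714

11.1714


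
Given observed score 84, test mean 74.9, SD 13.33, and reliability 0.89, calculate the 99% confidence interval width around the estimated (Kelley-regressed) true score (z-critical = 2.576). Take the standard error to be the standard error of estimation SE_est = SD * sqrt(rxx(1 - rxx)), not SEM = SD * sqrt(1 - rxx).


True score estimate = 0.89*84 + 0.11*74.9 = 82.999
SE_est = SD * sqrt(rxx * (1 - rxx)) = 13.33 * sqrt(0.89 * 0.11) = 13.33 * sqrt(0.0979) = 4.17082
CI = T_est +/- z * SE_est, so width = 2 * z * SE_est = 2 * 2.576 * 4.17082
Width = 21.4881

21.4881


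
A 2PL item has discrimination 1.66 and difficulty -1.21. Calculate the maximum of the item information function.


For 2PL, max info at theta = b = -1.21
I_max = a^2 / 4 = 1.66^2 / 4
= 2.7556 / 4
I_max = 0.6889

0.6889


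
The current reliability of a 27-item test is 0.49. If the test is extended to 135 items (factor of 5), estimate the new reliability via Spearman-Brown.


r_new = (n * rxx) / (1 + (n-1) * rxx)
r_new = (5 * 0.49) / (1 + 4 * 0.49)
r_new = 2.45 / 2.96
r_new = 0.8277

0.8277


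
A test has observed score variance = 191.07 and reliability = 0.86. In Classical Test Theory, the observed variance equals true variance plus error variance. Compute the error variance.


var_true = rxx * var_obs = 0.86 * 191.07 = 164.3202
var_error = var_obs - var_true
var_error = 191.07 - 164.3202
var_error = 26.7498

26.7498


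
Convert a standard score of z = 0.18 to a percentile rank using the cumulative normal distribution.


CDF(z) = 0.5 * (1 + erf(z/sqrt(2)))
erf(0.1273) = 0.1428
CDF = 0.5714
Percentile rank = 0.5714 * 100 = 57.14

57.14


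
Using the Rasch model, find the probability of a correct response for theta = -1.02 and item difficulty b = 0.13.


theta - b = -1.02 - 0.13 = -1.15
exp(-(theta - b)) = exp(1.15) = 3.1582
P = 1 / (1 + 3.1582)
P = 0.2405

0.2405


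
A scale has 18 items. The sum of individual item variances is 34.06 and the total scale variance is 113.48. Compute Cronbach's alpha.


alpha = (k/(k-1)) * (1 - sum(si^2)/s_total^2)
= (18/17) * (1 - 34.06/113.48)
alpha = 0.741

0.741


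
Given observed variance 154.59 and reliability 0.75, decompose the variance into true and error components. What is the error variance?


var_true = rxx * var_obs = 0.75 * 154.59 = 115.9425
var_error = var_obs - var_true
var_error = 154.59 - 115.9425
var_error = 38.6475

38.6475


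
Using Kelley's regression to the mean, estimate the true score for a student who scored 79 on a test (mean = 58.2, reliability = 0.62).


T_est = rxx * X + (1 - rxx) * mean
T_est = 0.62 * 79 + 0.38 * 58.2
T_est = 48.98 + 22.116
T_est = 71.096

71.096


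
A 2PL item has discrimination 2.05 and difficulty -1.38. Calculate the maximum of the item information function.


For 2PL, max info at theta = b = -1.38
I_max = a^2 / 4 = 2.05^2 / 4
= 4.2025 / 4
I_max = 1.0506

1.0506


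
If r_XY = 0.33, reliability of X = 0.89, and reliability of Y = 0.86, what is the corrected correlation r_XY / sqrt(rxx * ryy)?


r_corrected = rxy / sqrt(rxx * ryy)
= 0.33 / sqrt(0.89 * 0.86)
= 0.33 / sqrt(0.7654)
= 0.33 / 0.874871
r_corrected = 0.3772

0.3772


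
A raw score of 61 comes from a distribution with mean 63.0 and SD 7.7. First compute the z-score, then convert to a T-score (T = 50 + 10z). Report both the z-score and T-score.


z = (X - mean) / SD = (61 - 63.0) / 7.7
z = -2.0 / 7.7
z = -0.2597
T-score = T = 50 + 10z
Carry z at full precision (z = -2.0 / 7.7) into the conversion:
T-score = 50 + 10 * (-2.0 / 7.7) = 50 + -20 / 7.7
T-score = 50 + -2.5974
T-score = 47.4026

47.4026


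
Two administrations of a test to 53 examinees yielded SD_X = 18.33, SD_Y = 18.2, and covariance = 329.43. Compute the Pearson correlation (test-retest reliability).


r = cov(X,Y) / (SD_X * SD_Y)
r = 329.43 / (18.33 * 18.2)
r = 329.43 / 333.606
r = 0.9875

0.9875


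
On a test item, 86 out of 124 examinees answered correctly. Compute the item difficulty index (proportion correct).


Item difficulty p = number correct / total examinees
p = 86 / 124
p = 0.6935

0.6935


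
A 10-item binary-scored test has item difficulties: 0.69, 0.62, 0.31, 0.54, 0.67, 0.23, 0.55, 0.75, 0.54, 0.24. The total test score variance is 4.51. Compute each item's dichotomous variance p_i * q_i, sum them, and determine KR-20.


For each item, compute p_i * q_i:
  Item 1: 0.69 * 0.31 = 0.2139
  Item 2: 0.62 * 0.38 = 0.2356
  Item 3: 0.31 * 0.69 = 0.2139
  Item 4: 0.54 * 0.46 = 0.2484
  Item 5: 0.67 * 0.33 = 0.2211
  Item 6: 0.23 * 0.77 = 0.1771
  Item 7: 0.55 * 0.45 = 0.2475
  Item 8: 0.75 * 0.25 = 0.1875
  Item 9: 0.54 * 0.46 = 0.2484
  Item 10: 0.24 * 0.76 = 0.1824
Sum(p_i * q_i) = 0.2139 + 0.2356 + 0.2139 + 0.2484 + 0.2211 + 0.1771 + 0.2475 + 0.1875 + 0.2484 + 0.1824 = 2.1758
KR-20 = (k/(k-1)) * (1 - Sum(p_i*q_i) / Var_total)
= (10/9) * (1 - 2.1758/4.51)
= 1.1111 * 0.5176
KR-20 = 0.5751

0.5751


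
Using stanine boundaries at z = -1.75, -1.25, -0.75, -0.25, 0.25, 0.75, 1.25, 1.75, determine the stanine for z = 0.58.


Stanine boundaries: [-1.75, -1.25, -0.75, -0.25, 0.25, 0.75, 1.25, 1.75]
z = 0.58
Check each boundary:
  z >= -1.75 -> could be stanine 2
  z >= -1.25 -> could be stanine 3
  z >= -0.75 -> could be stanine 4
  z >= -0.25 -> could be stanine 5
  z >= 0.25 -> could be stanine 6
  z < 0.75
  z < 1.25
  z < 1.75
Highest qualifying boundary gives stanine = 6

6


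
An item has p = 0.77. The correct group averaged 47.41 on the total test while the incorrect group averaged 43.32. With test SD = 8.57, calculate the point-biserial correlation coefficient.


q = 1 - p = 0.23
rpb = ((M1 - M0) / SD) * sqrt(p * q)
rpb = ((47.41 - 43.32) / 8.57) * sqrt(0.77 * 0.23)
rpb = 0.2008

0.2008


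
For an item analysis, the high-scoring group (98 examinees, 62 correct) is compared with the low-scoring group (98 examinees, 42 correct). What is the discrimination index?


p_upper = 62/98 = 0.6327
p_lower = 42/98 = 0.4286
D = 0.6327 - 0.4286 = 0.2041

0.2041


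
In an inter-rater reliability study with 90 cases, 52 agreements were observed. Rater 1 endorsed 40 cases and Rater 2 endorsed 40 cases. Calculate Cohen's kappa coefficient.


P_o = 52/90 = 0.577778
P_e = (40*40 + 50*50) / 8100 = 0.506173
kappa = (P_o - P_e) / (1 - P_e)
kappa = (0.577778 - 0.506173) / (1 - 0.506173)
kappa = 0.145

0.145


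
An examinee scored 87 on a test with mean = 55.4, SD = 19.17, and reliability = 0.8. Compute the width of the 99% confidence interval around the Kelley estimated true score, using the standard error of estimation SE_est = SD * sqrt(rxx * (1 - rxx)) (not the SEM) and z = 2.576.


True score estimate = 0.8*87 + 0.2*55.4 = 80.68
SE_est = SD * sqrt(rxx * (1 - rxx)) = 19.17 * sqrt(0.8 * 0.2) = 19.17 * sqrt(0.16) = 7.668
CI = T_est +/- z * SE_est, so width = 2 * z * SE_est = 2 * 2.576 * 7.668
Width = 39.5055

39.5055


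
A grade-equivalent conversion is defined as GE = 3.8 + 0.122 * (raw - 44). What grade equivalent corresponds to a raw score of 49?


raw - median = 49 - 44 = 5
slope * diff = 0.122 * 5 = 0.61
GE = 3.8 + 0.61
GE = 4.41

4.41


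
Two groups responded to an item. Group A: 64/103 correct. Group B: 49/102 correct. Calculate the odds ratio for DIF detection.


Odds_A = 64/39 = 1.641
Odds_B = 49/53 = 0.9245
OR = Odds_A / Odds_B = 1.641 / 0.9245
Exactly, OR = (64 * 53) / (39 * 49) = 3392 / 1911
OR = 1.775

1.775


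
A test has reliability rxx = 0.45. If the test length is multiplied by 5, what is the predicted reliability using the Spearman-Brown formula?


r_new = (n * rxx) / (1 + (n-1) * rxx)
r_new = (5 * 0.45) / (1 + 4 * 0.45)
r_new = 2.25 / 2.8
r_new = 0.8036

0.8036


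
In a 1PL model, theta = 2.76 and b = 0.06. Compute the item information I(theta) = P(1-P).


P = 1/(1+exp(-(2.76-0.06))) = 0.937
I = P*(1-P) = 0.937 * 0.063
I = 0.059

0.059


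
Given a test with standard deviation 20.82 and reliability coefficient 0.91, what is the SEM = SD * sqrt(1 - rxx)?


SEM = SD * sqrt(1 - rxx)
SEM = 20.82 * sqrt(1 - 0.91)
SEM = 20.82 * sqrt(0.09) = 20.82 * 0.3
SEM = 6.246

6.246


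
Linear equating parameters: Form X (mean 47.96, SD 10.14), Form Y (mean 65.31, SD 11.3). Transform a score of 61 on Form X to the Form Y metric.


slope = SD_Y / SD_X = 11.3 / 10.14 ~ 1.1144
intercept = mean_Y - slope * mean_X = 65.31 - (11.3 / 10.14) * 47.96 ~ 11.8635
Y = slope * X + intercept. To avoid rounding drift from the rounded slope/intercept, evaluate the equivalent form Y = mean_Y + SD_Y * (X - mean_X) / SD_X at full precision:
Y = 65.31 + 11.3 * (61 - 47.96) / 10.14
Y = 65.31 + 11.3 * 13.04 / 10.14
Y = 65.31 + 147.352 / 10.14
Y = 65.31 + 14.5318
Y = 79.8418

79.8418


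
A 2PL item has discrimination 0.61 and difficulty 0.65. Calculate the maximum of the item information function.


For 2PL, max info at theta = b = 0.65
I_max = a^2 / 4 = 0.61^2 / 4
= 0.3721 / 4
I_max = 0.093

0.093


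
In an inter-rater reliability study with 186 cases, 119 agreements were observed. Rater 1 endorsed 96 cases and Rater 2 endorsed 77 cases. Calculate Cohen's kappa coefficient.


P_o = 119/186 = 0.639785
P_e = (96*77 + 90*109) / 34596 = 0.497225
kappa = (P_o - P_e) / (1 - P_e)
kappa = (0.639785 - 0.497225) / (1 - 0.497225)
kappa = 0.2835

0.2835


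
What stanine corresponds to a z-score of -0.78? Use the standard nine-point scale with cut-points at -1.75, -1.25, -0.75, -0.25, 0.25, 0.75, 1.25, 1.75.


Stanine boundaries: [-1.75, -1.25, -0.75, -0.25, 0.25, 0.75, 1.25, 1.75]
z = -0.78
Check each boundary:
  z >= -1.75 -> could be stanine 2
  z >= -1.25 -> could be stanine 3
  z < -0.75
  z < -0.25
  z < 0.25
  z < 0.75
  z < 1.25
  z < 1.75
Highest qualifying boundary gives stanine = 3

3


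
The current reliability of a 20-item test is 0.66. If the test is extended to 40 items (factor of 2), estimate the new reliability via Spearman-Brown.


r_new = (n * rxx) / (1 + (n-1) * rxx)
r_new = (2 * 0.66) / (1 + 1 * 0.66)
r_new = 1.32 / 1.66
r_new = 0.7952

0.7952


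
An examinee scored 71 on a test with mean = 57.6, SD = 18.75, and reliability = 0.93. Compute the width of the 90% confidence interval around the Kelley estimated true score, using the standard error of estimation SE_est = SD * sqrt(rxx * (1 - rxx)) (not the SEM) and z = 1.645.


True score estimate = 0.93*71 + 0.07*57.6 = 70.062
SE_est = SD * sqrt(rxx * (1 - rxx)) = 18.75 * sqrt(0.93 * 0.07) = 18.75 * sqrt(0.0651) = 4.784007
CI = T_est +/- z * SE_est, so width = 2 * z * SE_est = 2 * 1.645 * 4.784007
Width = 15.7394

15.7394


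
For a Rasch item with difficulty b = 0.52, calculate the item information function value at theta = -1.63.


P = 1/(1+exp(-(-1.63-0.52))) = 0.1043
I = P*(1-P) = 0.1043 * 0.8957
I = 0.0934

0.0934


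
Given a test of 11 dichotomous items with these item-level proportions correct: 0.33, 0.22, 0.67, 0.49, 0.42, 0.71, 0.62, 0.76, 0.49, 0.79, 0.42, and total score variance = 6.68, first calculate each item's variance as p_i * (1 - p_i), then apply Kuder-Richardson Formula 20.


For each item, compute p_i * q_i:
  Item 1: 0.33 * 0.67 = 0.2211
  Item 2: 0.22 * 0.78 = 0.1716
  Item 3: 0.67 * 0.33 = 0.2211
  Item 4: 0.49 * 0.51 = 0.2499
  Item 5: 0.42 * 0.58 = 0.2436
  Item 6: 0.71 * 0.29 = 0.2059
  Item 7: 0.62 * 0.38 = 0.2356
  Item 8: 0.76 * 0.24 = 0.1824
  Item 9: 0.49 * 0.51 = 0.2499
  Item 10: 0.79 * 0.21 = 0.1659
  Item 11: 0.42 * 0.58 = 0.2436
Sum(p_i * q_i) = 0.2211 + 0.1716 + 0.2211 + 0.2499 + 0.2436 + 0.2059 + 0.2356 + 0.1824 + 0.2499 + 0.1659 + 0.2436 = 2.3906
KR-20 = (k/(k-1)) * (1 - Sum(p_i*q_i) / Var_total)
= (11/10) * (1 - 2.3906/6.68)
= 1.1 * 0.6421
KR-20 = 0.7063

0.7063
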